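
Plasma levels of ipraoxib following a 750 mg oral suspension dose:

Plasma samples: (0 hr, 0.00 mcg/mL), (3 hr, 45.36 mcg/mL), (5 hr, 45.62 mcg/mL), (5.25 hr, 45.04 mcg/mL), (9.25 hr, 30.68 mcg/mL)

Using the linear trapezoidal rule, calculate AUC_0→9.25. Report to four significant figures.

Trapezoidal AUC_0→9.25:
  [0→3]: (0.00+45.36)/2 × 3 = 68.04
  [3→5]: (45.36+45.62)/2 × 2 = 90.98
  [5→5.25]: (45.62+45.04)/2 × 0.25 = 11.3325
  [5.25→9.25]: (45.04+30.68)/2 × 4 = 151.44
  Sum = 321.7925 mcg/mL·hr

AUC = 321.8 mcg/mL·hr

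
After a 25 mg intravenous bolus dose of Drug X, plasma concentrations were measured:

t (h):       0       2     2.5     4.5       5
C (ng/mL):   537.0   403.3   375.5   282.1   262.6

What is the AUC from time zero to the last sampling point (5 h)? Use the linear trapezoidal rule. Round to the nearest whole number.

Trapezoidal AUC_0→5:
  [0→2]: (537.0+403.3)/2 × 2 = 940.3
  [2→2.5]: (403.3+375.5)/2 × 0.5 = 194.7
  [2.5→4.5]: (375.5+282.1)/2 × 2 = 657.6
  [4.5→5]: (282.1+262.6)/2 × 0.5 = 136.175
  Sum = 1928.775 ng/mL·h

AUC = 1929 ng/mL·h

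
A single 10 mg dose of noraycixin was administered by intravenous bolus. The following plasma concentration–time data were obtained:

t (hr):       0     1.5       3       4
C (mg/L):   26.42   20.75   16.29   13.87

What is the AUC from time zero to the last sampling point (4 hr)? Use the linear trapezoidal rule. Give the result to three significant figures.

AUC = 78.2 mg/L·hr

Trapezoidal AUC_0→4:
  [0→1.5]: (26.42+20.75)/2 × 1.5 = 35.3775
  [1.5→3]: (20.75+16.29)/2 × 1.5 = 27.78
  [3→4]: (16.29+13.87)/2 × 1 = 15.08
  Sum = 78.2375 mg/L·hr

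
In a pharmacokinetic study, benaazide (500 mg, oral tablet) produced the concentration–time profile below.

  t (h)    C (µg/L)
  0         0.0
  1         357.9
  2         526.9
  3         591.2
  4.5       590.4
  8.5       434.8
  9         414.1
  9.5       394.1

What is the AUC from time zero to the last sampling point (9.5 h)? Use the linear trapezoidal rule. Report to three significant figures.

Trapezoidal AUC_0→9.5:
  [0→1]: (0.0+357.9)/2 × 1 = 178.95
  [1→2]: (357.9+526.9)/2 × 1 = 442.4
  [2→3]: (526.9+591.2)/2 × 1 = 559.05
  [3→4.5]: (591.2+590.4)/2 × 1.5 = 886.2
  [4.5→8.5]: (590.4+434.8)/2 × 4 = 2050.4
  [8.5→9]: (434.8+414.1)/2 × 0.5 = 212.225
  [9→9.5]: (414.1+394.1)/2 × 0.5 = 202.05
  Sum = 4531.275 µg/L·h

AUC = 4530 µg/L·h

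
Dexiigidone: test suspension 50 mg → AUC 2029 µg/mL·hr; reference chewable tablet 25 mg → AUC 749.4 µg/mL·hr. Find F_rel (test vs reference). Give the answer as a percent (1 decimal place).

F_rel = 135.4%

F_rel = (AUC_test/D_test) / (AUC_ref/D_ref)
      = (2029/50) / (749.4/25)
      = 40.58 / 29.976 = 1.3537 = 135.37%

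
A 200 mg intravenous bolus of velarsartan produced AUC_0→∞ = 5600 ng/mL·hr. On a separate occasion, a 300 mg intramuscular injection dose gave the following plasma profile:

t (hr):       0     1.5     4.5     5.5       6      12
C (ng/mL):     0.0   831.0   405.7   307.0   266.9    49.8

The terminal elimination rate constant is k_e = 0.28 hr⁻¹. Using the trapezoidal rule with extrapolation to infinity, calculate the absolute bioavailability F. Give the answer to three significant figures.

Trapezoidal AUC_0→12 (intramuscular injection):
  [0→1.5]: (0.0+831.0)/2 × 1.5 = 623.25
  [1.5→4.5]: (831.0+405.7)/2 × 3 = 1855.05
  [4.5→5.5]: (405.7+307.0)/2 × 1 = 356.35
  [5.5→6]: (307.0+266.9)/2 × 0.5 = 143.475
  [6→12]: (266.9+49.8)/2 × 6 = 950.1
  Sum = 3928.225 ng/mL·hr
Tail: C_last/k_e = 49.8/0.28 = 177.857
AUC_0→∞ (intramuscular injection) = 3928.225 + 177.857 = 4106.082 ng/mL·hr
F = (AUC_ev/D_ev)/(AUC_iv/D_iv) = (4106.082/300)/(5600/200) = 13.68694/28 = 0.4888

F = 0.489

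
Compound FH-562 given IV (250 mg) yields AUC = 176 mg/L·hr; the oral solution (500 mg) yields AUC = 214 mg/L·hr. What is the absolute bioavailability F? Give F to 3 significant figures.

F = 0.608

F = (AUC_ev / D_ev) / (AUC_iv / D_iv)
  = (214/500) / (176/250)
  = 0.428 / 0.704 = 0.6080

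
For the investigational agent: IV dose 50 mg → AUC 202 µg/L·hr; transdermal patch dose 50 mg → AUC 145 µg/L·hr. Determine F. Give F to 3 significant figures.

F = (AUC_ev / D_ev) / (AUC_iv / D_iv)
  = (145/50) / (202/50)
  = 2.9 / 4.04 = 0.7178

F = 0.718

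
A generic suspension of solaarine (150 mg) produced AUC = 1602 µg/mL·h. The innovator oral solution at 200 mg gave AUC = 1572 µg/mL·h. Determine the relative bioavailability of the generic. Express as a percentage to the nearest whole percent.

F_rel = 136%

F_rel = (AUC_test/D_test) / (AUC_ref/D_ref)
      = (1602/150) / (1572/200)
      = 10.68 / 7.86 = 1.3588 = 135.88%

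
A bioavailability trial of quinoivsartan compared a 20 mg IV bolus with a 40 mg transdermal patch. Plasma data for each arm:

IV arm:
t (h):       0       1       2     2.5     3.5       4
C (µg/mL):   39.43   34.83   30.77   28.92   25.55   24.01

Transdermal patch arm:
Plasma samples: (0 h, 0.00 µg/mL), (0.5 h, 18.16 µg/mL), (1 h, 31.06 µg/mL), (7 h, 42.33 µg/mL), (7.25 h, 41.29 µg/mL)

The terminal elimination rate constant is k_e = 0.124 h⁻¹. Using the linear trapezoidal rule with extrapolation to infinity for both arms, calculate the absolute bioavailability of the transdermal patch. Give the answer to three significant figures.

F = 0.912

Trapezoidal AUC_0→4 (IV):
  [0→1]: (39.43+34.83)/2 × 1 = 37.13
  [1→2]: (34.83+30.77)/2 × 1 = 32.8
  [2→2.5]: (30.77+28.92)/2 × 0.5 = 14.9225
  [2.5→3.5]: (28.92+25.55)/2 × 1 = 27.235
  [3.5→4]: (25.55+24.01)/2 × 0.5 = 12.39
  Sum = 124.4775 µg/mL·h
IV tail: 24.01/0.124 = 193.629; AUC_iv,0→∞ = 124.4775 + 193.629 = 318.1065 µg/mL·h
Trapezoidal AUC_0→7.25 (transdermal patch):
  [0→0.5]: (0.00+18.16)/2 × 0.5 = 4.54
  [0.5→1]: (18.16+31.06)/2 × 0.5 = 12.305
  [1→7]: (31.06+42.33)/2 × 6 = 220.17
  [7→7.25]: (42.33+41.29)/2 × 0.25 = 10.4525
  Sum = 247.4675 µg/mL·h
transdermal patch tail: 41.29/0.124 = 332.984; AUC_ev,0→∞ = 247.4675 + 332.984 = 580.4515 µg/mL·h
F = (AUC_ev/D_ev)/(AUC_iv/D_iv) = (580.4515/40)/(318.1065/20) = 14.5113/15.905325 = 0.9124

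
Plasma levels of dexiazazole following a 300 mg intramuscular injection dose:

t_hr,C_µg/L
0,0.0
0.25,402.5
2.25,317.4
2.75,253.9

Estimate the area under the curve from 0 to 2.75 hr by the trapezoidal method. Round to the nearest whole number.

Trapezoidal AUC_0→2.75:
  [0→0.25]: (0.0+402.5)/2 × 0.25 = 50.3125
  [0.25→2.25]: (402.5+317.4)/2 × 2 = 719.9
  [2.25→2.75]: (317.4+253.9)/2 × 0.5 = 142.825
  Sum = 913.0375 µg/L·hr

AUC = 913 µg/L·hr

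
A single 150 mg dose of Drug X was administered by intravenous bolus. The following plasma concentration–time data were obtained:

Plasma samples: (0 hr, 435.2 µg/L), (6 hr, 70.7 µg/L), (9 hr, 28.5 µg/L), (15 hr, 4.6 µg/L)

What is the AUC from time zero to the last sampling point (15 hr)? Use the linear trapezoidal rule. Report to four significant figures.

AUC = 1766 µg/L·hr

Trapezoidal AUC_0→15:
  [0→6]: (435.2+70.7)/2 × 6 = 1517.7
  [6→9]: (70.7+28.5)/2 × 3 = 148.8
  [9→15]: (28.5+4.6)/2 × 6 = 99.3
  Sum = 1765.8 µg/L·hr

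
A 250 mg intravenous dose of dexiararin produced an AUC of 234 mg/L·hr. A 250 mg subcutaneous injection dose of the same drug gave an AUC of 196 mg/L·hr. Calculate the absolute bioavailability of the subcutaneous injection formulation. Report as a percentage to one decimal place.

F = 83.8%

F = (AUC_ev / D_ev) / (AUC_iv / D_iv)
  = (196/250) / (234/250)
  = 0.784 / 0.936 = 0.8376
  = 83.76%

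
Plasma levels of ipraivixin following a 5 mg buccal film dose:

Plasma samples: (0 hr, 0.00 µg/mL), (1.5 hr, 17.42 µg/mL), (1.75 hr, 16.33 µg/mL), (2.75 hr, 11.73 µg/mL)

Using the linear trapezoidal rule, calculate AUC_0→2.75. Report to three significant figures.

Trapezoidal AUC_0→2.75:
  [0→1.5]: (0.00+17.42)/2 × 1.5 = 13.065
  [1.5→1.75]: (17.42+16.33)/2 × 0.25 = 4.21875
  [1.75→2.75]: (16.33+11.73)/2 × 1 = 14.03
  Sum = 31.31375 µg/mL·hr

AUC = 31.3 µg/mL·hr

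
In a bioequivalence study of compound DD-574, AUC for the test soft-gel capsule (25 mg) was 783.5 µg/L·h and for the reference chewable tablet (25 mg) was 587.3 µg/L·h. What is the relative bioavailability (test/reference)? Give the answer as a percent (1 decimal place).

F_rel = 133.4%

F_rel = (AUC_test/D_test) / (AUC_ref/D_ref)
      = (783.5/25) / (587.3/25)
      = 31.34 / 23.492 = 1.3341 = 133.41%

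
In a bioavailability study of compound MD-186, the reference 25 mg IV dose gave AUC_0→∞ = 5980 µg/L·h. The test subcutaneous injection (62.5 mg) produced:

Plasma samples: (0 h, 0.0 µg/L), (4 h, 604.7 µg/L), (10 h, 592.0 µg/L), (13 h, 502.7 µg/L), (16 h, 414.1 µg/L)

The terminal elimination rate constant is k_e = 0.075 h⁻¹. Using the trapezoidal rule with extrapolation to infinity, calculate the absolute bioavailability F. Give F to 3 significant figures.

Trapezoidal AUC_0→16 (subcutaneous injection):
  [0→4]: (0.0+604.7)/2 × 4 = 1209.4
  [4→10]: (604.7+592.0)/2 × 6 = 3590.1
  [10→13]: (592.0+502.7)/2 × 3 = 1642.05
  [13→16]: (502.7+414.1)/2 × 3 = 1375.2
  Sum = 7816.75 µg/L·h
Tail: C_last/k_e = 414.1/0.075 = 5521.333
AUC_0→∞ (subcutaneous injection) = 7816.75 + 5521.333 = 13338.083 µg/L·h
F = (AUC_ev/D_ev)/(AUC_iv/D_iv) = (13338.083/62.5)/(5980/25) = 213.409/239.2 = 0.8922

F = 0.892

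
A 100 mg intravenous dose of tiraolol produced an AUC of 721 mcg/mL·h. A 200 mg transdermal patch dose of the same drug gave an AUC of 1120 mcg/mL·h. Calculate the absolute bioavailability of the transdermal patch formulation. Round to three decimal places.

F = 0.777

F = (AUC_ev / D_ev) / (AUC_iv / D_iv)
  = (1120/200) / (721/100)
  = 5.6 / 7.21 = 0.7767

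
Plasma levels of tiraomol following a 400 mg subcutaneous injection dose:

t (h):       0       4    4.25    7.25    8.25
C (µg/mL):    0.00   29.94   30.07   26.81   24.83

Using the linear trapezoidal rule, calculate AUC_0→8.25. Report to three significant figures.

Trapezoidal AUC_0→8.25:
  [0→4]: (0.00+29.94)/2 × 4 = 59.88
  [4→4.25]: (29.94+30.07)/2 × 0.25 = 7.50125
  [4.25→7.25]: (30.07+26.81)/2 × 3 = 85.32
  [7.25→8.25]: (26.81+24.83)/2 × 1 = 25.82
  Sum = 178.52125 µg/mL·h

AUC = 179 µg/mL·h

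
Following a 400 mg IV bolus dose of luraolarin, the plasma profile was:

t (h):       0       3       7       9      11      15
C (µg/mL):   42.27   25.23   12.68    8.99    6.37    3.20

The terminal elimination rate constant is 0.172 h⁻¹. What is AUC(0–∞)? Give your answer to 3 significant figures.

AUC = 252 µg/mL·h

Trapezoidal AUC_0→15:
  [0→3]: (42.27+25.23)/2 × 3 = 101.25
  [3→7]: (25.23+12.68)/2 × 4 = 75.82
  [7→9]: (12.68+8.99)/2 × 2 = 21.67
  [9→11]: (8.99+6.37)/2 × 2 = 15.36
  [11→15]: (6.37+3.20)/2 × 4 = 19.14
  Sum = 233.24 µg/mL·h
Extrapolated tail: C_last / k_e = 3.20 / 0.172 = 18.605
AUC_0→∞ = 233.24 + 18.605 = 251.845 µg/mL·h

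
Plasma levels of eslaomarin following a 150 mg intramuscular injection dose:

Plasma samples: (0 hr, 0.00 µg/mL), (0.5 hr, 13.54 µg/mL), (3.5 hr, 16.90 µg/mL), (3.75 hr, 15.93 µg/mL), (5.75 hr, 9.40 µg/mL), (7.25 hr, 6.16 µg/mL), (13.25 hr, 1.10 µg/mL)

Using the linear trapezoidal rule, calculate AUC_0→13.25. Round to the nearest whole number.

Trapezoidal AUC_0→13.25:
  [0→0.5]: (0.00+13.54)/2 × 0.5 = 3.385
  [0.5→3.5]: (13.54+16.90)/2 × 3 = 45.66
  [3.5→3.75]: (16.90+15.93)/2 × 0.25 = 4.10375
  [3.75→5.75]: (15.93+9.40)/2 × 2 = 25.33
  [5.75→7.25]: (9.40+6.16)/2 × 1.5 = 11.67
  [7.25→13.25]: (6.16+1.10)/2 × 6 = 21.78
  Sum = 111.92875 µg/mL·hr

AUC = 112 µg/mL·hr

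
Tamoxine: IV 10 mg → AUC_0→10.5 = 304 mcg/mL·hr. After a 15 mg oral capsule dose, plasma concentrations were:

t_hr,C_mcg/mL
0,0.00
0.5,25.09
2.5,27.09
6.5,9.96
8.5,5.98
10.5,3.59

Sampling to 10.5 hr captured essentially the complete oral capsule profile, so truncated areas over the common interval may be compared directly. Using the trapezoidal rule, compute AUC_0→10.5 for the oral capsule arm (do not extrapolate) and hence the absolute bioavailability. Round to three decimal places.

F = 0.347

Trapezoidal AUC_0→10.5 (oral capsule):
  [0→0.5]: (0.00+25.09)/2 × 0.5 = 6.2725
  [0.5→2.5]: (25.09+27.09)/2 × 2 = 52.18
  [2.5→6.5]: (27.09+9.96)/2 × 4 = 74.1
  [6.5→8.5]: (9.96+5.98)/2 × 2 = 15.94
  [8.5→10.5]: (5.98+3.59)/2 × 2 = 9.57
  Sum = 158.0625 mcg/mL·hr
F = (AUC_ev/D_ev)/(AUC_iv/D_iv) = (158.0625/15)/(304/10) = 10.5375/30.4 = 0.3466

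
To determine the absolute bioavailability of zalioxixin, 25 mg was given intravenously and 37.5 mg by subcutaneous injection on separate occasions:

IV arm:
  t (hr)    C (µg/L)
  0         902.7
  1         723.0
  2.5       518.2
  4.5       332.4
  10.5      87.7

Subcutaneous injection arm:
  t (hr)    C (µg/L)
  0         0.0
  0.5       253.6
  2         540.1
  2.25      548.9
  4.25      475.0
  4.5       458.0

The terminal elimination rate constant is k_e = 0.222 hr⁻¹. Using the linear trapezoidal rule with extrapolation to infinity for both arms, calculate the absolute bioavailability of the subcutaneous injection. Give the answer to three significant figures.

Trapezoidal AUC_0→10.5 (IV):
  [0→1]: (902.7+723.0)/2 × 1 = 812.85
  [1→2.5]: (723.0+518.2)/2 × 1.5 = 930.9
  [2.5→4.5]: (518.2+332.4)/2 × 2 = 850.6
  [4.5→10.5]: (332.4+87.7)/2 × 6 = 1260.3
  Sum = 3854.65 µg/L·hr
IV tail: 87.7/0.222 = 395.045; AUC_iv,0→∞ = 3854.65 + 395.045 = 4249.695 µg/L·hr
Trapezoidal AUC_0→4.5 (subcutaneous injection):
  [0→0.5]: (0.0+253.6)/2 × 0.5 = 63.4
  [0.5→2]: (253.6+540.1)/2 × 1.5 = 595.275
  [2→2.25]: (540.1+548.9)/2 × 0.25 = 136.125
  [2.25→4.25]: (548.9+475.0)/2 × 2 = 1023.9
  [4.25→4.5]: (475.0+458.0)/2 × 0.25 = 116.625
  Sum = 1935.325 µg/L·hr
subcutaneous injection tail: 458.0/0.222 = 2063.063; AUC_ev,0→∞ = 1935.325 + 2063.063 = 3998.388 µg/L·hr
F = (AUC_ev/D_ev)/(AUC_iv/D_iv) = (3998.388/37.5)/(4249.695/25) = 106.62368/169.9878 = 0.6272

F = 0.627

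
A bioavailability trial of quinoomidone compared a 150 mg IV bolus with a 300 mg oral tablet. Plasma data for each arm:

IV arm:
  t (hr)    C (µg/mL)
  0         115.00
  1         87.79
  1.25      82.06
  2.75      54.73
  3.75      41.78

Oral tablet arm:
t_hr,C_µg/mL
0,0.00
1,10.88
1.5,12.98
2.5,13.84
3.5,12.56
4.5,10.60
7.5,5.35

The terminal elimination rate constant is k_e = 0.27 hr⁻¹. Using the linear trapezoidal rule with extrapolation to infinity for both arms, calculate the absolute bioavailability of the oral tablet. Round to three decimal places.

F = 0.109

Trapezoidal AUC_0→3.75 (IV):
  [0→1]: (115.00+87.79)/2 × 1 = 101.395
  [1→1.25]: (87.79+82.06)/2 × 0.25 = 21.23125
  [1.25→2.75]: (82.06+54.73)/2 × 1.5 = 102.5925
  [2.75→3.75]: (54.73+41.78)/2 × 1 = 48.255
  Sum = 273.47375 µg/mL·hr
IV tail: 41.78/0.27 = 154.741; AUC_iv,0→∞ = 273.47375 + 154.741 = 428.21475 µg/mL·hr
Trapezoidal AUC_0→7.5 (oral tablet):
  [0→1]: (0.00+10.88)/2 × 1 = 5.44
  [1→1.5]: (10.88+12.98)/2 × 0.5 = 5.965
  [1.5→2.5]: (12.98+13.84)/2 × 1 = 13.41
  [2.5→3.5]: (13.84+12.56)/2 × 1 = 13.2
  [3.5→4.5]: (12.56+10.60)/2 × 1 = 11.58
  [4.5→7.5]: (10.60+5.35)/2 × 3 = 23.925
  Sum = 73.52 µg/mL·hr
oral tablet tail: 5.35/0.27 = 19.815; AUC_ev,0→∞ = 73.52 + 19.815 = 93.335 µg/mL·hr
F = (AUC_ev/D_ev)/(AUC_iv/D_iv) = (93.335/300)/(428.21475/150) = 0.311117/2.854765 = 0.1090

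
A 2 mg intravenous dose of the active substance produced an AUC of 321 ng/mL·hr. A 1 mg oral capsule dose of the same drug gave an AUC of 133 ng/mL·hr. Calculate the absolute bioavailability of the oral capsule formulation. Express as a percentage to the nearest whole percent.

F = (AUC_ev / D_ev) / (AUC_iv / D_iv)
  = (133/1) / (321/2)
  = 133 / 160.5 = 0.8287
  = 82.87%

F = 83%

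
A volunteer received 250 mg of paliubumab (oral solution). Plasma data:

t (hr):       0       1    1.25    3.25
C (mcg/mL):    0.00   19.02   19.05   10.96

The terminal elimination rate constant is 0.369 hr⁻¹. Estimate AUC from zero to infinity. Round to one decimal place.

AUC = 74.0 mcg/mL·hr

Trapezoidal AUC_0→3.25:
  [0→1]: (0.00+19.02)/2 × 1 = 9.51
  [1→1.25]: (19.02+19.05)/2 × 0.25 = 4.75875
  [1.25→3.25]: (19.05+10.96)/2 × 2 = 30.01
  Sum = 44.27875 mcg/mL·hr
Extrapolated tail: C_last / k_e = 10.96 / 0.369 = 29.702
AUC_0→∞ = 44.27875 + 29.702 = 73.98075 mcg/mL·hr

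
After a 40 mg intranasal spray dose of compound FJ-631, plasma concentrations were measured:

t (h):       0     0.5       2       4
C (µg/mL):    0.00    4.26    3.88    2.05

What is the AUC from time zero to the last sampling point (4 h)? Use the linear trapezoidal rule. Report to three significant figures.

AUC = 13.1 µg/mL·h

Trapezoidal AUC_0→4:
  [0→0.5]: (0.00+4.26)/2 × 0.5 = 1.065
  [0.5→2]: (4.26+3.88)/2 × 1.5 = 6.105
  [2→4]: (3.88+2.05)/2 × 2 = 5.93
  Sum = 13.1 µg/mL·h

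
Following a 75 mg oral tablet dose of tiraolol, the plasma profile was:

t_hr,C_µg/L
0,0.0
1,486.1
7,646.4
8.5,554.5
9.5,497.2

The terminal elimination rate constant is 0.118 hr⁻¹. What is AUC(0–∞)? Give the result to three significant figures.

AUC = 9280 µg/L·hr

Trapezoidal AUC_0→9.5:
  [0→1]: (0.0+486.1)/2 × 1 = 243.05
  [1→7]: (486.1+646.4)/2 × 6 = 3397.5
  [7→8.5]: (646.4+554.5)/2 × 1.5 = 900.675
  [8.5→9.5]: (554.5+497.2)/2 × 1 = 525.85
  Sum = 5067.075 µg/L·hr
Extrapolated tail: C_last / k_e = 497.2 / 0.118 = 4213.559
AUC_0→∞ = 5067.075 + 4213.559 = 9280.634 µg/L·hr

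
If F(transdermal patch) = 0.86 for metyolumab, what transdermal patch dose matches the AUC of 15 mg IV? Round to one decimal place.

D_transdermal = 17.4 mg

For equal systemic exposure: F × D_ev = D_iv
D_ev = D_iv / F = 15 / 0.86 = 17.4419 mg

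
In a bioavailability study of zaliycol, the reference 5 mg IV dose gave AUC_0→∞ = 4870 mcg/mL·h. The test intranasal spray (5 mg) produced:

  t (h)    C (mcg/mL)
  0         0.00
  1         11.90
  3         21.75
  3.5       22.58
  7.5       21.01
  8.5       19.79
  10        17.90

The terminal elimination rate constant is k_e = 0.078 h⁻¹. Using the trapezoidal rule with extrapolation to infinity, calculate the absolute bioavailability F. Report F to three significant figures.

Trapezoidal AUC_0→10 (intranasal spray):
  [0→1]: (0.00+11.90)/2 × 1 = 5.95
  [1→3]: (11.90+21.75)/2 × 2 = 33.65
  [3→3.5]: (21.75+22.58)/2 × 0.5 = 11.0825
  [3.5→7.5]: (22.58+21.01)/2 × 4 = 87.18
  [7.5→8.5]: (21.01+19.79)/2 × 1 = 20.4
  [8.5→10]: (19.79+17.90)/2 × 1.5 = 28.2675
  Sum = 186.53 mcg/mL·h
Tail: C_last/k_e = 17.90/0.078 = 229.487
AUC_0→∞ (intranasal spray) = 186.53 + 229.487 = 416.017 mcg/mL·h
F = (AUC_ev/D_ev)/(AUC_iv/D_iv) = (416.017/5)/(4870/5) = 83.2034/974 = 0.0854

F = 0.0854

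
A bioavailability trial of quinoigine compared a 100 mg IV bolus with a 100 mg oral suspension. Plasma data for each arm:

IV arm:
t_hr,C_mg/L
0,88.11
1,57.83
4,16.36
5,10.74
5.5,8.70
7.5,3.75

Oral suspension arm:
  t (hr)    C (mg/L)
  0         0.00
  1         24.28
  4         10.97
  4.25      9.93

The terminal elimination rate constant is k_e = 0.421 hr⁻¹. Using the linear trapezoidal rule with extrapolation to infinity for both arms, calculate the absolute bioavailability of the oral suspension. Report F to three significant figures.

F = 0.407

Trapezoidal AUC_0→7.5 (IV):
  [0→1]: (88.11+57.83)/2 × 1 = 72.97
  [1→4]: (57.83+16.36)/2 × 3 = 111.285
  [4→5]: (16.36+10.74)/2 × 1 = 13.55
  [5→5.5]: (10.74+8.70)/2 × 0.5 = 4.86
  [5.5→7.5]: (8.70+3.75)/2 × 2 = 12.45
  Sum = 215.115 mg/L·hr
IV tail: 3.75/0.421 = 8.907; AUC_iv,0→∞ = 215.115 + 8.907 = 224.022 mg/L·hr
Trapezoidal AUC_0→4.25 (oral suspension):
  [0→1]: (0.00+24.28)/2 × 1 = 12.14
  [1→4]: (24.28+10.97)/2 × 3 = 52.875
  [4→4.25]: (10.97+9.93)/2 × 0.25 = 2.6125
  Sum = 67.6275 mg/L·hr
oral suspension tail: 9.93/0.421 = 23.587; AUC_ev,0→∞ = 67.6275 + 23.587 = 91.2145 mg/L·hr
F = (AUC_ev/D_ev)/(AUC_iv/D_iv) = (91.2145/100)/(224.022/100) = 0.912145/2.24022 = 0.4072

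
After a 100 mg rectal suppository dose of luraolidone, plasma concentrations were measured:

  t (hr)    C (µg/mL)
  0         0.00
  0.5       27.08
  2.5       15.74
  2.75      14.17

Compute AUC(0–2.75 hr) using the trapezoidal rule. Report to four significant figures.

Trapezoidal AUC_0→2.75:
  [0→0.5]: (0.00+27.08)/2 × 0.5 = 6.77
  [0.5→2.5]: (27.08+15.74)/2 × 2 = 42.82
  [2.5→2.75]: (15.74+14.17)/2 × 0.25 = 3.73875
  Sum = 53.32875 µg/mL·hr

AUC = 53.33 µg/mL·hr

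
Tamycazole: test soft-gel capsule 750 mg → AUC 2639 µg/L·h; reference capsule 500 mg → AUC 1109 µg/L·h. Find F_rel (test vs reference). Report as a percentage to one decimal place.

F_rel = (AUC_test/D_test) / (AUC_ref/D_ref)
      = (2639/750) / (1109/500)
      = 3.51867 / 2.218 = 1.5864 = 158.64%

F_rel = 158.6%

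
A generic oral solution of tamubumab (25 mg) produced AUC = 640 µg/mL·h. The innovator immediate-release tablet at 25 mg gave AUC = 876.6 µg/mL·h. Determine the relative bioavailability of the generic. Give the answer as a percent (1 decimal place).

F_rel = 73.0%

F_rel = (AUC_test/D_test) / (AUC_ref/D_ref)
      = (640/25) / (876.6/25)
      = 25.6 / 35.064 = 0.7301 = 73.01%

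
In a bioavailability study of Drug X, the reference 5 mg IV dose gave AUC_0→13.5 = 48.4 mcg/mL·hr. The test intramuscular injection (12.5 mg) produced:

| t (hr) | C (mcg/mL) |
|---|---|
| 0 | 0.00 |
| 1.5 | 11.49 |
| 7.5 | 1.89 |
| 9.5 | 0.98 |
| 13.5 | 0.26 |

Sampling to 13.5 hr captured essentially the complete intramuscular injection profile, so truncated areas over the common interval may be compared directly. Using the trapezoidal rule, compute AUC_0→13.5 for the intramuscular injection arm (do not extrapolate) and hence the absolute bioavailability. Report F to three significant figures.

Trapezoidal AUC_0→13.5 (intramuscular injection):
  [0→1.5]: (0.00+11.49)/2 × 1.5 = 8.6175
  [1.5→7.5]: (11.49+1.89)/2 × 6 = 40.14
  [7.5→9.5]: (1.89+0.98)/2 × 2 = 2.87
  [9.5→13.5]: (0.98+0.26)/2 × 4 = 2.48
  Sum = 54.1075 mcg/mL·hr
F = (AUC_ev/D_ev)/(AUC_iv/D_iv) = (54.1075/12.5)/(48.4/5) = 4.3286/9.68 = 0.4472

F = 0.447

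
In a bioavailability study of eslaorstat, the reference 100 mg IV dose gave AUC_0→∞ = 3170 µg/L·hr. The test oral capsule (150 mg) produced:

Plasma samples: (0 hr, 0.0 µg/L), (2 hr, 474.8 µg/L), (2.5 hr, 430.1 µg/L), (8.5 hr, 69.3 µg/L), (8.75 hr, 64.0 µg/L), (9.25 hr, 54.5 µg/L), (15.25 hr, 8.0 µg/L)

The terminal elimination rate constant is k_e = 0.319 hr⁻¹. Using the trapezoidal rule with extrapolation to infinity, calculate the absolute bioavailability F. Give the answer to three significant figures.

F = 0.517

Trapezoidal AUC_0→15.25 (oral capsule):
  [0→2]: (0.0+474.8)/2 × 2 = 474.8
  [2→2.5]: (474.8+430.1)/2 × 0.5 = 226.225
  [2.5→8.5]: (430.1+69.3)/2 × 6 = 1498.2
  [8.5→8.75]: (69.3+64.0)/2 × 0.25 = 16.6625
  [8.75→9.25]: (64.0+54.5)/2 × 0.5 = 29.625
  [9.25→15.25]: (54.5+8.0)/2 × 6 = 187.5
  Sum = 2433.0125 µg/L·hr
Tail: C_last/k_e = 8.0/0.319 = 25.078
AUC_0→∞ (oral capsule) = 2433.0125 + 25.078 = 2458.0905 µg/L·hr
F = (AUC_ev/D_ev)/(AUC_iv/D_iv) = (2458.0905/150)/(3170/100) = 16.38727/31.7 = 0.5169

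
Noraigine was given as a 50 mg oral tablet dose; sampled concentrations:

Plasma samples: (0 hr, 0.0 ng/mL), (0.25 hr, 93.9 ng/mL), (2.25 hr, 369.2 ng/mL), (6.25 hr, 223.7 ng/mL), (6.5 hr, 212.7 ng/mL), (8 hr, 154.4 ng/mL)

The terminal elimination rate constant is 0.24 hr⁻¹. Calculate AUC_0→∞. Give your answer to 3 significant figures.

Trapezoidal AUC_0→8:
  [0→0.25]: (0.0+93.9)/2 × 0.25 = 11.7375
  [0.25→2.25]: (93.9+369.2)/2 × 2 = 463.1
  [2.25→6.25]: (369.2+223.7)/2 × 4 = 1185.8
  [6.25→6.5]: (223.7+212.7)/2 × 0.25 = 54.55
  [6.5→8]: (212.7+154.4)/2 × 1.5 = 275.325
  Sum = 1990.5125 ng/mL·hr
Extrapolated tail: C_last / k_e = 154.4 / 0.24 = 643.333
AUC_0→∞ = 1990.5125 + 643.333 = 2633.8455 ng/mL·hr

AUC = 2630 ng/mL·hr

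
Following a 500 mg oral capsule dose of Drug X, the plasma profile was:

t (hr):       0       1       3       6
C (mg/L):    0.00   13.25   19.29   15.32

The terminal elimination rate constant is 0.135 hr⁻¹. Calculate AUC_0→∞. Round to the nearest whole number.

Trapezoidal AUC_0→6:
  [0→1]: (0.00+13.25)/2 × 1 = 6.625
  [1→3]: (13.25+19.29)/2 × 2 = 32.54
  [3→6]: (19.29+15.32)/2 × 3 = 51.915
  Sum = 91.08 mg/L·hr
Extrapolated tail: C_last / k_e = 15.32 / 0.135 = 113.481
AUC_0→∞ = 91.08 + 113.481 = 204.561 mg/L·hr

AUC = 205 mg/L·hr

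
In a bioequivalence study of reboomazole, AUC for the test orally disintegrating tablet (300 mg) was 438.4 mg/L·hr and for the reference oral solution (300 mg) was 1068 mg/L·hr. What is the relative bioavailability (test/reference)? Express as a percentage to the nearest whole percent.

F_rel = 41%

F_rel = (AUC_test/D_test) / (AUC_ref/D_ref)
      = (438.4/300) / (1068/300)
      = 1.46133 / 3.56 = 0.4105 = 41.05%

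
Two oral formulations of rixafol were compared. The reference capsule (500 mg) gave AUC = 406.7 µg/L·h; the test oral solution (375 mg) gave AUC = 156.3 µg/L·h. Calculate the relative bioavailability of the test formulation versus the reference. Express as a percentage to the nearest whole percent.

F_rel = 51%

F_rel = (AUC_test/D_test) / (AUC_ref/D_ref)
      = (156.3/375) / (406.7/500)
      = 0.4168 / 0.8134 = 0.5124 = 51.24%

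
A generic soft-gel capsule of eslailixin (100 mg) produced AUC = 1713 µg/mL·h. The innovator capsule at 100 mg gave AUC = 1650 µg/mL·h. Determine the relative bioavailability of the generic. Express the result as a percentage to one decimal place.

F_rel = 103.8%

F_rel = (AUC_test/D_test) / (AUC_ref/D_ref)
      = (1713/100) / (1650/100)
      = 17.13 / 16.5 = 1.0382 = 103.82%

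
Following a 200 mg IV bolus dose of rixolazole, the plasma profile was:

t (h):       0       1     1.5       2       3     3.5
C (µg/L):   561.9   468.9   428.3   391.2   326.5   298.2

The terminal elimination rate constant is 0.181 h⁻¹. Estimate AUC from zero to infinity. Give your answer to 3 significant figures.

Trapezoidal AUC_0→3.5:
  [0→1]: (561.9+468.9)/2 × 1 = 515.4
  [1→1.5]: (468.9+428.3)/2 × 0.5 = 224.3
  [1.5→2]: (428.3+391.2)/2 × 0.5 = 204.875
  [2→3]: (391.2+326.5)/2 × 1 = 358.85
  [3→3.5]: (326.5+298.2)/2 × 0.5 = 156.175
  Sum = 1459.6 µg/L·h
Extrapolated tail: C_last / k_e = 298.2 / 0.181 = 1647.514
AUC_0→∞ = 1459.6 + 1647.514 = 3107.114 µg/L·h

AUC = 3110 µg/L·h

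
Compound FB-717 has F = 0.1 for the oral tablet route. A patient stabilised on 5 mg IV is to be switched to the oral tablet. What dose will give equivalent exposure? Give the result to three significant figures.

D_oral = 50.0 mg

For equal systemic exposure: F × D_ev = D_iv
D_ev = D_iv / F = 5 / 0.1 = 50 mg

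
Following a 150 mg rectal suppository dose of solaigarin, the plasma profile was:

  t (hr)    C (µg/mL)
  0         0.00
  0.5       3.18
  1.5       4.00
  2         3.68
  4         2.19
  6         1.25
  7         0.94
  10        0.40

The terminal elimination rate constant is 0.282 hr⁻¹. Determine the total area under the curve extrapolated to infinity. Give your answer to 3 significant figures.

Trapezoidal AUC_0→10:
  [0→0.5]: (0.00+3.18)/2 × 0.5 = 0.795
  [0.5→1.5]: (3.18+4.00)/2 × 1 = 3.59
  [1.5→2]: (4.00+3.68)/2 × 0.5 = 1.92
  [2→4]: (3.68+2.19)/2 × 2 = 5.87
  [4→6]: (2.19+1.25)/2 × 2 = 3.44
  [6→7]: (1.25+0.94)/2 × 1 = 1.095
  [7→10]: (0.94+0.40)/2 × 3 = 2.01
  Sum = 18.72 µg/mL·hr
Extrapolated tail: C_last / k_e = 0.40 / 0.282 = 1.418
AUC_0→∞ = 18.72 + 1.418 = 20.138 µg/mL·hr

AUC = 20.1 µg/mL·hr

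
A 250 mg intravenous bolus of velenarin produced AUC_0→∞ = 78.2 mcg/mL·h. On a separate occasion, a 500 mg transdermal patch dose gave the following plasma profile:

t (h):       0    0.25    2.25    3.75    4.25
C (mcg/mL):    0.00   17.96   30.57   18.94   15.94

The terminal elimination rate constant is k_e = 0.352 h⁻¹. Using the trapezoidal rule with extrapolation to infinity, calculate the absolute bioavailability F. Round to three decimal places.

Trapezoidal AUC_0→4.25 (transdermal patch):
  [0→0.25]: (0.00+17.96)/2 × 0.25 = 2.245
  [0.25→2.25]: (17.96+30.57)/2 × 2 = 48.53
  [2.25→3.75]: (30.57+18.94)/2 × 1.5 = 37.1325
  [3.75→4.25]: (18.94+15.94)/2 × 0.5 = 8.72
  Sum = 96.6275 mcg/mL·h
Tail: C_last/k_e = 15.94/0.352 = 45.284
AUC_0→∞ (transdermal patch) = 96.6275 + 45.284 = 141.9115 mcg/mL·h
F = (AUC_ev/D_ev)/(AUC_iv/D_iv) = (141.9115/500)/(78.2/250) = 0.283823/0.3128 = 0.9074

F = 0.907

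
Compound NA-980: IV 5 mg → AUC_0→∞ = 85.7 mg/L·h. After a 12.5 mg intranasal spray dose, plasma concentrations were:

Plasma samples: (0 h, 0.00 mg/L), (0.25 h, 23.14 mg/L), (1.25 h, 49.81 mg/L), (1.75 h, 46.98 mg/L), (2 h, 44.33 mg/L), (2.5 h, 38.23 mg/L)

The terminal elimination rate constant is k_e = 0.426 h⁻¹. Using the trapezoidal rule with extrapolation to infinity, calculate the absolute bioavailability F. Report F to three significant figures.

Trapezoidal AUC_0→2.5 (intranasal spray):
  [0→0.25]: (0.00+23.14)/2 × 0.25 = 2.8925
  [0.25→1.25]: (23.14+49.81)/2 × 1 = 36.475
  [1.25→1.75]: (49.81+46.98)/2 × 0.5 = 24.1975
  [1.75→2]: (46.98+44.33)/2 × 0.25 = 11.41375
  [2→2.5]: (44.33+38.23)/2 × 0.5 = 20.64
  Sum = 95.61875 mg/L·h
Tail: C_last/k_e = 38.23/0.426 = 89.742
AUC_0→∞ (intranasal spray) = 95.61875 + 89.742 = 185.36075 mg/L·h
F = (AUC_ev/D_ev)/(AUC_iv/D_iv) = (185.36075/12.5)/(85.7/5) = 14.82886/17.14 = 0.8652

F = 0.865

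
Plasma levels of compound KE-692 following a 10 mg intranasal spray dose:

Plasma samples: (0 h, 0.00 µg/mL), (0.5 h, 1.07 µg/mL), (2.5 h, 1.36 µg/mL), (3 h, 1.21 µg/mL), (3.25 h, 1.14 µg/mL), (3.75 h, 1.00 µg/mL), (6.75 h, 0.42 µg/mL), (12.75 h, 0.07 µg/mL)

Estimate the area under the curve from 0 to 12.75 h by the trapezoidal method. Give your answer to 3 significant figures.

Trapezoidal AUC_0→12.75:
  [0→0.5]: (0.00+1.07)/2 × 0.5 = 0.2675
  [0.5→2.5]: (1.07+1.36)/2 × 2 = 2.43
  [2.5→3]: (1.36+1.21)/2 × 0.5 = 0.6425
  [3→3.25]: (1.21+1.14)/2 × 0.25 = 0.29375
  [3.25→3.75]: (1.14+1.00)/2 × 0.5 = 0.535
  [3.75→6.75]: (1.00+0.42)/2 × 3 = 2.13
  [6.75→12.75]: (0.42+0.07)/2 × 6 = 1.47
  Sum = 7.76875 µg/mL·h

AUC = 7.77 µg/mL·h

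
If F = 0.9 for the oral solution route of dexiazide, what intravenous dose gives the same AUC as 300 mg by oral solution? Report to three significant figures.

Systemic exposure from an extravascular dose = F × D_ev, so the equivalent IV dose is F × D_ev.
D_iv = F × D_ev = 0.9 × 300 = 270 mg

D_iv = 270 mg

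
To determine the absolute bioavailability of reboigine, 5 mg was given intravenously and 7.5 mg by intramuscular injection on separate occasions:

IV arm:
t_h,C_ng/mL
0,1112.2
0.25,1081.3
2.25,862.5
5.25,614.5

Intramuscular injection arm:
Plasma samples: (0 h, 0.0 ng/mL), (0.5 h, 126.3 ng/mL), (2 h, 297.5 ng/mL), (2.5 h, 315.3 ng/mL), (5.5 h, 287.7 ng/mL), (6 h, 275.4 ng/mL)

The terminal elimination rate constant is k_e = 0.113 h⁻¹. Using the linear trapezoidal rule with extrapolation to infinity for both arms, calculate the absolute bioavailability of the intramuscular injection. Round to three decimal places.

Trapezoidal AUC_0→5.25 (IV):
  [0→0.25]: (1112.2+1081.3)/2 × 0.25 = 274.1875
  [0.25→2.25]: (1081.3+862.5)/2 × 2 = 1943.8
  [2.25→5.25]: (862.5+614.5)/2 × 3 = 2215.5
  Sum = 4433.4875 ng/mL·h
IV tail: 614.5/0.113 = 5438.053; AUC_iv,0→∞ = 4433.4875 + 5438.053 = 9871.5405 ng/mL·h
Trapezoidal AUC_0→6 (intramuscular injection):
  [0→0.5]: (0.0+126.3)/2 × 0.5 = 31.575
  [0.5→2]: (126.3+297.5)/2 × 1.5 = 317.85
  [2→2.5]: (297.5+315.3)/2 × 0.5 = 153.2
  [2.5→5.5]: (315.3+287.7)/2 × 3 = 904.5
  [5.5→6]: (287.7+275.4)/2 × 0.5 = 140.775
  Sum = 1547.9 ng/mL·h
intramuscular injection tail: 275.4/0.113 = 2437.168; AUC_ev,0→∞ = 1547.9 + 2437.168 = 3985.068 ng/mL·h
F = (AUC_ev/D_ev)/(AUC_iv/D_iv) = (3985.068/7.5)/(9871.5405/5) = 531.3424/1974.3081 = 0.2691

F = 0.269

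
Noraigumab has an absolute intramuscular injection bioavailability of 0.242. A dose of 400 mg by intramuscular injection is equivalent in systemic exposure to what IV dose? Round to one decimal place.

D_iv = 96.8 mg

Systemic exposure from an extravascular dose = F × D_ev, so the equivalent IV dose is F × D_ev.
D_iv = F × D_ev = 0.242 × 400 = 96.8 mg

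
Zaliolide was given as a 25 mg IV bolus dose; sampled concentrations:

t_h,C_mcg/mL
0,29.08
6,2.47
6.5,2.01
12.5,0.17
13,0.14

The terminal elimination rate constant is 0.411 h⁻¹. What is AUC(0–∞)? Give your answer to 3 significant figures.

Trapezoidal AUC_0→13:
  [0→6]: (29.08+2.47)/2 × 6 = 94.65
  [6→6.5]: (2.47+2.01)/2 × 0.5 = 1.12
  [6.5→12.5]: (2.01+0.17)/2 × 6 = 6.54
  [12.5→13]: (0.17+0.14)/2 × 0.5 = 0.0775
  Sum = 102.3875 mcg/mL·h
Extrapolated tail: C_last / k_e = 0.14 / 0.411 = 0.341
AUC_0→∞ = 102.3875 + 0.341 = 102.7285 mcg/mL·h

AUC = 103 mcg/mL·h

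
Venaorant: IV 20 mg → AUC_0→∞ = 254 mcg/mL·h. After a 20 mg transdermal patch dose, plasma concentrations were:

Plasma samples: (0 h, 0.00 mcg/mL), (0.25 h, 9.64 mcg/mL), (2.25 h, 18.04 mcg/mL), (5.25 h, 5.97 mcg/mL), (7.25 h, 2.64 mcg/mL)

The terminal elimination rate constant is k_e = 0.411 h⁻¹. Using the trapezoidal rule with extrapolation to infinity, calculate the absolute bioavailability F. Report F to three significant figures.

Trapezoidal AUC_0→7.25 (transdermal patch):
  [0→0.25]: (0.00+9.64)/2 × 0.25 = 1.205
  [0.25→2.25]: (9.64+18.04)/2 × 2 = 27.68
  [2.25→5.25]: (18.04+5.97)/2 × 3 = 36.015
  [5.25→7.25]: (5.97+2.64)/2 × 2 = 8.61
  Sum = 73.51 mcg/mL·h
Tail: C_last/k_e = 2.64/0.411 = 6.423
AUC_0→∞ (transdermal patch) = 73.51 + 6.423 = 79.933 mcg/mL·h
F = (AUC_ev/D_ev)/(AUC_iv/D_iv) = (79.933/20)/(254/20) = 3.99665/12.7 = 0.3147

F = 0.315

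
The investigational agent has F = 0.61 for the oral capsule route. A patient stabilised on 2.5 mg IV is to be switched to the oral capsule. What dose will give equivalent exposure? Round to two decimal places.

D_oral = 4.10 mg

For equal systemic exposure: F × D_ev = D_iv
D_ev = D_iv / F = 2.5 / 0.61 = 4.09836 mg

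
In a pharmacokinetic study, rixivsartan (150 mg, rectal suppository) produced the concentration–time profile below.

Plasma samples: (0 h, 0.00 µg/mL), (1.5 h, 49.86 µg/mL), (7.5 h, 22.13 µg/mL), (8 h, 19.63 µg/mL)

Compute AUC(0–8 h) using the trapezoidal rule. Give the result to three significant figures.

Trapezoidal AUC_0→8:
  [0→1.5]: (0.00+49.86)/2 × 1.5 = 37.395
  [1.5→7.5]: (49.86+22.13)/2 × 6 = 215.97
  [7.5→8]: (22.13+19.63)/2 × 0.5 = 10.44
  Sum = 263.805 µg/mL·h

AUC = 264 µg/mL·h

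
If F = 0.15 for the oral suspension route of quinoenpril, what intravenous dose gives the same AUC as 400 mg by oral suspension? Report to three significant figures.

D_iv = 60.0 mg

Systemic exposure from an extravascular dose = F × D_ev, so the equivalent IV dose is F × D_ev.
D_iv = F × D_ev = 0.15 × 400 = 60 mg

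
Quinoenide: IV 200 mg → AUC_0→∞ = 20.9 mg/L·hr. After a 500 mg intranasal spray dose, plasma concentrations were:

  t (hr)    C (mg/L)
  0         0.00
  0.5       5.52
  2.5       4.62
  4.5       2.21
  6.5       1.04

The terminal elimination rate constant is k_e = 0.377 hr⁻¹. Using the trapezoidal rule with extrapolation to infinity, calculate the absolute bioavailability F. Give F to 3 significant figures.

Trapezoidal AUC_0→6.5 (intranasal spray):
  [0→0.5]: (0.00+5.52)/2 × 0.5 = 1.38
  [0.5→2.5]: (5.52+4.62)/2 × 2 = 10.14
  [2.5→4.5]: (4.62+2.21)/2 × 2 = 6.83
  [4.5→6.5]: (2.21+1.04)/2 × 2 = 3.25
  Sum = 21.6 mg/L·hr
Tail: C_last/k_e = 1.04/0.377 = 2.759
AUC_0→∞ (intranasal spray) = 21.6 + 2.759 = 24.359 mg/L·hr
F = (AUC_ev/D_ev)/(AUC_iv/D_iv) = (24.359/500)/(20.9/200) = 0.048718/0.1045 = 0.4662

F = 0.466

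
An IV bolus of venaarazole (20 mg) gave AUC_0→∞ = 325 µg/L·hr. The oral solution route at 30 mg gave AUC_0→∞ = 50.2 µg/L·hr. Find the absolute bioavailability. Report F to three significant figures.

F = (AUC_ev / D_ev) / (AUC_iv / D_iv)
  = (50.2/30) / (325/20)
  = 1.67333 / 16.25 = 0.1030

F = 0.103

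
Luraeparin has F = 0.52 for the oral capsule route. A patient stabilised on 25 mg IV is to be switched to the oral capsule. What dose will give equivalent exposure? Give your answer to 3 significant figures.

For equal systemic exposure: F × D_ev = D_iv
D_ev = D_iv / F = 25 / 0.52 = 48.0769 mg

D_oral = 48.1 mg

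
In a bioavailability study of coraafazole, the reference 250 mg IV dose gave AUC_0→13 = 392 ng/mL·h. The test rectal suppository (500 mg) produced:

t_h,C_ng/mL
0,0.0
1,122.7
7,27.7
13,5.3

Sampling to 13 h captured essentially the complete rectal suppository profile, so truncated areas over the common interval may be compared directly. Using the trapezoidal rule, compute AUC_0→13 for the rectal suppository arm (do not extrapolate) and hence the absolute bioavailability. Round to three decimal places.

Trapezoidal AUC_0→13 (rectal suppository):
  [0→1]: (0.0+122.7)/2 × 1 = 61.35
  [1→7]: (122.7+27.7)/2 × 6 = 451.2
  [7→13]: (27.7+5.3)/2 × 6 = 99.0
  Sum = 611.55 ng/mL·h
F = (AUC_ev/D_ev)/(AUC_iv/D_iv) = (611.55/500)/(392/250) = 1.2231/1.568 = 0.7800

F = 0.780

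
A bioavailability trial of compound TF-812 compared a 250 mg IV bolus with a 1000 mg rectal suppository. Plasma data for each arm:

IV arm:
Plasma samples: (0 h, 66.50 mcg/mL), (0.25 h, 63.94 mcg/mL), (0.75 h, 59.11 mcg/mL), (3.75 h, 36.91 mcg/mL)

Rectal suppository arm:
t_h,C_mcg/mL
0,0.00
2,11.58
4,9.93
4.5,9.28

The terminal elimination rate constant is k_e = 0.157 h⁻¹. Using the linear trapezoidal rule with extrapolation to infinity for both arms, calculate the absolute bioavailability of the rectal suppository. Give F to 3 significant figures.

Trapezoidal AUC_0→3.75 (IV):
  [0→0.25]: (66.50+63.94)/2 × 0.25 = 16.305
  [0.25→0.75]: (63.94+59.11)/2 × 0.5 = 30.7625
  [0.75→3.75]: (59.11+36.91)/2 × 3 = 144.03
  Sum = 191.0975 mcg/mL·h
IV tail: 36.91/0.157 = 235.096; AUC_iv,0→∞ = 191.0975 + 235.096 = 426.1935 mcg/mL·h
Trapezoidal AUC_0→4.5 (rectal suppository):
  [0→2]: (0.00+11.58)/2 × 2 = 11.58
  [2→4]: (11.58+9.93)/2 × 2 = 21.51
  [4→4.5]: (9.93+9.28)/2 × 0.5 = 4.8025
  Sum = 37.8925 mcg/mL·h
rectal suppository tail: 9.28/0.157 = 59.108; AUC_ev,0→∞ = 37.8925 + 59.108 = 97.0005 mcg/mL·h
F = (AUC_ev/D_ev)/(AUC_iv/D_iv) = (97.0005/1000)/(426.1935/250) = 0.0970005/1.704774 = 0.0569

F = 0.0569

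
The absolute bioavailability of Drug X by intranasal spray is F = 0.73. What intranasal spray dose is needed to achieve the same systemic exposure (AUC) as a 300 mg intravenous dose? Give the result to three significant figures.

For equal systemic exposure: F × D_ev = D_iv
D_ev = D_iv / F = 300 / 0.73 = 410.959 mg

D_intranasal = 411 mg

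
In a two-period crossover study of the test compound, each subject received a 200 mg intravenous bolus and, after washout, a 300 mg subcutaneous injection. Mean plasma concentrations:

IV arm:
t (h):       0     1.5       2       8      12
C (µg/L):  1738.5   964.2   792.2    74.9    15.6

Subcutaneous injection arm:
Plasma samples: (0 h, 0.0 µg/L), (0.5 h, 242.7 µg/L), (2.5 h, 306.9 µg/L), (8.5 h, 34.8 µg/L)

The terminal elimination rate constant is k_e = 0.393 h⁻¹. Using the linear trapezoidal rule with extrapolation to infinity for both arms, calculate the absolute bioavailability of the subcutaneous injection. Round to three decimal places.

Trapezoidal AUC_0→12 (IV):
  [0→1.5]: (1738.5+964.2)/2 × 1.5 = 2027.025
  [1.5→2]: (964.2+792.2)/2 × 0.5 = 439.1
  [2→8]: (792.2+74.9)/2 × 6 = 2601.3
  [8→12]: (74.9+15.6)/2 × 4 = 181.0
  Sum = 5248.425 µg/L·h
IV tail: 15.6/0.393 = 39.695; AUC_iv,0→∞ = 5248.425 + 39.695 = 5288.12 µg/L·h
Trapezoidal AUC_0→8.5 (subcutaneous injection):
  [0→0.5]: (0.0+242.7)/2 × 0.5 = 60.675
  [0.5→2.5]: (242.7+306.9)/2 × 2 = 549.6
  [2.5→8.5]: (306.9+34.8)/2 × 6 = 1025.1
  Sum = 1635.375 µg/L·h
subcutaneous injection tail: 34.8/0.393 = 88.550; AUC_ev,0→∞ = 1635.375 + 88.550 = 1723.925 µg/L·h
F = (AUC_ev/D_ev)/(AUC_iv/D_iv) = (1723.925/300)/(5288.12/200) = 5.74642/26.4406 = 0.2173

F = 0.217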